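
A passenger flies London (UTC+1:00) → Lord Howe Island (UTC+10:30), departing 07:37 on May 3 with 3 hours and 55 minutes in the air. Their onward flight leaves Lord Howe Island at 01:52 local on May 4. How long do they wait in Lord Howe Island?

4 hours 50 minutes

Convert departure to UTC: 07:37 − 1:00 = 06:37 UTC on May 3.
Add 3 hours and 55 minutes flight time → 10:32 UTC.
Lord Howe Island is UTC+10:30, so local arrival = 10:32 + 10:30 = 21:02 on May 3.
Layover = 01:52 − 21:02 (+1 day) = 4 hours 50 minutes.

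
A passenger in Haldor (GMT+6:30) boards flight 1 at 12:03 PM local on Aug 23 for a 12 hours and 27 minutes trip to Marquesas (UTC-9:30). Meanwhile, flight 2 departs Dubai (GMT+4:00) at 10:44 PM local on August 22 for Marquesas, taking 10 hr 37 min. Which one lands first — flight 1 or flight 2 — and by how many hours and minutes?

Flight 1 in UTC: 12:03 PM − 6:30 = 5:33 AM on Aug 23.
+12 hours 27 minutes → arrive 6:00 PM UTC on Aug 23.
Flight 2 in UTC: 10:44 PM − 4:00 = 6:44 PM on Aug 22.
+10 hours 37 minutes → arrive 5:21 AM UTC on Aug 23.
Flight 2 lands earlier by 12 hours 39 minutes.

the second, by 12 hours 39 minutes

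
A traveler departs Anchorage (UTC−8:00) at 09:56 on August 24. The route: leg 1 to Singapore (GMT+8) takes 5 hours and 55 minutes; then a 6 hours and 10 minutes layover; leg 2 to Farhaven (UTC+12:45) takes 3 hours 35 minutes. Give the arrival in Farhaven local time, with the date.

22:21 on August 25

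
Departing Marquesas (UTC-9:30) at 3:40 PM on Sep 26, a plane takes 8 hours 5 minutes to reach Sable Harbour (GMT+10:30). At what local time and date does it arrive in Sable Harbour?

7:45 PM on September 27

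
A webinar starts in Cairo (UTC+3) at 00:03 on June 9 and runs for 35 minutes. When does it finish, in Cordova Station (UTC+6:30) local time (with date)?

04:08 on June 9

Convert start to UTC: 00:03 − 3:00 = 21:03 UTC on Jun 8.
Add 35 minutes duration → 21:38 UTC.
Cordova Station is UTC+6:30, so local end time = 21:38 + 6:30 = 04:08 on Jun 9.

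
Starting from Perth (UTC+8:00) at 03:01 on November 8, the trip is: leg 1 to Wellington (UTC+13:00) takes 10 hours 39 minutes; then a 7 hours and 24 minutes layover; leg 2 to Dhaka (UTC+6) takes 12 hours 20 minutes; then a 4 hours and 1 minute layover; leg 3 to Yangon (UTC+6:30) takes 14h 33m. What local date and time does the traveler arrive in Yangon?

Convert departure to UTC: 03:01 − 8:00 = 19:01 UTC on Nov 7.
Add 10 hours 39 minutes leg 1 → 05:40 UTC (Nov 8).
Add 7 hours 24 minutes layover in Wellington → 13:04 UTC.
Add 12 hours and 20 minutes leg 2 → 01:24 UTC (Nov 9).
Add 4 hours and 1 minute layover in Dhaka → 05:25 UTC.
Add 14 hours 33 minutes leg 3 → 19:58 UTC.
Yangon is UTC+6:30, so local arrival = 19:58 + 6:30 = 02:28 on Nov 10.

02:28 on November 10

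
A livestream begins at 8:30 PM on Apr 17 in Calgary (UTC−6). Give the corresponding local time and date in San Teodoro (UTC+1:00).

3:30 AM on April 18

San Teodoro is 7:00 ahead of Calgary.
Shift by the zone difference: 8:30 PM + 7:00 = 3:30 AM on Apr 18 in San Teodoro.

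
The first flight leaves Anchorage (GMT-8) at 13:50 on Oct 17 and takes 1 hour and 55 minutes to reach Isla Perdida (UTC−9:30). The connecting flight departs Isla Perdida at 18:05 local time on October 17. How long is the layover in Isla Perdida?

3 hours 50 minutes

Convert departure to UTC: 13:50 + 8:00 = 21:50 UTC on Oct 17.
Add 1 hour 55 minutes flight time → 23:45 UTC.
Isla Perdida is UTC−9:30, so local arrival = 23:45 − 9:30 = 14:15 on Oct 17.
Layover = 18:05 − 14:15 = 3 hours 50 minutes.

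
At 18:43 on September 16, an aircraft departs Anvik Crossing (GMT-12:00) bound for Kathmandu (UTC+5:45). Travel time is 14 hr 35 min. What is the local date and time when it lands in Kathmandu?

03:03 on Sep 18

Kathmandu is 17:45 ahead of Anvik Crossing.
After 14 hours 35 minutes it is 09:18 (Sep 17) in Anvik Crossing.
Shift by the zone difference: 09:18 + 17:45 = 03:03 on Sep 18 in Kathmandu.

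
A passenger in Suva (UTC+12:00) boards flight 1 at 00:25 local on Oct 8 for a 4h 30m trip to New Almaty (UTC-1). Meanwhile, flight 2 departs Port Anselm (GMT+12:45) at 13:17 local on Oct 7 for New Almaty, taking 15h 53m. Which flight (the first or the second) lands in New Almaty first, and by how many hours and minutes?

the second, by 30 minutes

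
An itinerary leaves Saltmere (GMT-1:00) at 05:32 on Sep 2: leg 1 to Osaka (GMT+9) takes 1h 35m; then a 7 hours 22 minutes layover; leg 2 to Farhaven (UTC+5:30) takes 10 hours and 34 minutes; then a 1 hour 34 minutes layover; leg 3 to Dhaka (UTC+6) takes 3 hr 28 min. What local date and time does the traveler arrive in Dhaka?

Convert departure to UTC: 05:32 + 1:00 = 06:32 UTC on Sep 2.
Add 1 hour and 35 minutes leg 1 → 08:07 UTC.
Add 7 hours 22 minutes layover in Osaka → 15:29 UTC.
Add 10 hours and 34 minutes leg 2 → 02:03 UTC (Sep 3).
Add 1 hour and 34 minutes layover in Farhaven → 03:37 UTC.
Add 3 hours and 28 minutes leg 3 → 07:05 UTC.
Dhaka is UTC+6:00, so local arrival = 07:05 + 6:00 = 13:05 on Sep 3.

13:05 on September 3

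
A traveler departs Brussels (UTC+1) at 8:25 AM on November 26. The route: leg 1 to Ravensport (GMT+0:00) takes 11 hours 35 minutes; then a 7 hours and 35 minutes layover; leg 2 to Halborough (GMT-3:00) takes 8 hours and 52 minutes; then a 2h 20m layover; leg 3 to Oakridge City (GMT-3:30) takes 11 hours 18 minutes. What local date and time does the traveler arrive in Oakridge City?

9:35 PM on November 27

Convert departure to UTC: 8:25 AM − 1:00 = 7:25 AM UTC on Nov 26.
Add 11 hours and 35 minutes leg 1 → 7:00 PM UTC.
Add 7 hours and 35 minutes layover in Ravensport → 2:35 AM UTC (Nov 27).
Add 8 hours and 52 minutes leg 2 → 11:27 AM UTC.
Add 2 hours and 20 minutes layover in Halborough → 1:47 PM UTC.
Add 11 hours and 18 minutes leg 3 → 1:05 AM UTC (Nov 28).
Oakridge City is UTC−3:30, so local arrival = 1:05 AM − 3:30 = 9:35 PM on Nov 27.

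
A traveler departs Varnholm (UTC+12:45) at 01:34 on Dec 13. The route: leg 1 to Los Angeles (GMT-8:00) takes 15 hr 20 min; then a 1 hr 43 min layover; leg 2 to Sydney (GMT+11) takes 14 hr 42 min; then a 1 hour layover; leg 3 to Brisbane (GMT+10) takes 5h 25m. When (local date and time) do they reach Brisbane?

12:59 on Dec 14

Convert departure to UTC: 01:34 − 12:45 = 12:49 UTC on Dec 12.
Add 15 hours 20 minutes leg 1 → 04:09 UTC (Dec 13).
Add 1 hour 43 minutes layover in Los Angeles → 05:52 UTC.
Add 14 hours and 42 minutes leg 2 → 20:34 UTC.
Add 1 hour layover in Sydney → 21:34 UTC.
Add 5 hours 25 minutes leg 3 → 02:59 UTC (Dec 14).
Brisbane is UTC+10:00, so local arrival = 02:59 + 10:00 = 12:59 on Dec 14.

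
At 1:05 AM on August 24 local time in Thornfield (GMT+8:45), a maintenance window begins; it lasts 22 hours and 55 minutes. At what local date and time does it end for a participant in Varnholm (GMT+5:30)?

Convert start to UTC: 1:05 AM − 8:45 = 4:20 PM UTC on Aug 23.
Add 22 hours and 55 minutes duration → 3:15 PM UTC (Aug 24).
Varnholm is UTC+5:30, so local end time = 3:15 PM + 5:30 = 8:45 PM on Aug 24.

8:45 PM on August 24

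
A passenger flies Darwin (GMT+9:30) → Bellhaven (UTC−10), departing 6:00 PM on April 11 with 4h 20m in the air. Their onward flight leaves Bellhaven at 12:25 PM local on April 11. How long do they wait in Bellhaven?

9 hours 35 minutes

Convert departure to UTC: 6:00 PM − 9:30 = 8:30 AM UTC on Apr 11.
Add 4 hours 20 minutes flight time → 12:50 PM UTC.
Bellhaven is UTC−10:00, so local arrival = 12:50 PM − 10:00 = 2:50 AM on Apr 11.
Layover = 12:25 PM − 2:50 AM = 9 hours 35 minutes.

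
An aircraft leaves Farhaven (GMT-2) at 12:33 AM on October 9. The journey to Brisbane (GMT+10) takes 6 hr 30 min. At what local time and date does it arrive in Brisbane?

7:03 PM on October 9

Convert departure to UTC: 12:33 AM + 2:00 = 2:33 AM UTC on Oct 9.
Add 6 hours 30 minutes travel time → 9:03 AM UTC.
Brisbane is UTC+10:00, so local arrival = 9:03 AM + 10:00 = 7:03 PM on Oct 9.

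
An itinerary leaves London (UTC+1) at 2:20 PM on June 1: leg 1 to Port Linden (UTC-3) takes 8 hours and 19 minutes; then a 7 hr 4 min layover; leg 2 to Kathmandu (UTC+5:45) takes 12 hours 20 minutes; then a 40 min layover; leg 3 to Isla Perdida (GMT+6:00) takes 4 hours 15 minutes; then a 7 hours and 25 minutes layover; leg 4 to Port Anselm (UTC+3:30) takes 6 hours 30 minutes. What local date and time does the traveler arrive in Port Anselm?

3:23 PM on Jun 3

Convert departure to UTC: 2:20 PM − 1:00 = 1:20 PM UTC on Jun 1.
Add 8 hours 19 minutes leg 1 → 9:39 PM UTC.
Add 7 hours and 4 minutes layover in Port Linden → 4:43 AM UTC (Jun 2).
Add 12 hours 20 minutes leg 2 → 5:03 PM UTC.
Add 40 minutes layover in Kathmandu → 5:43 PM UTC.
Add 4 hours 15 minutes leg 3 → 9:58 PM UTC.
Add 7 hours and 25 minutes layover in Isla Perdida → 5:23 AM UTC (Jun 3).
Add 6 hours and 30 minutes leg 4 → 11:53 AM UTC.
Port Anselm is UTC+3:30, so local arrival = 11:53 AM + 3:30 = 3:23 PM on Jun 3.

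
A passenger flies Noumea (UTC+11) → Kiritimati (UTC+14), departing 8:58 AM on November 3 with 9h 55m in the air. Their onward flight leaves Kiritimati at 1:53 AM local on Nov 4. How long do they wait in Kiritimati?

4 hours

Convert departure to UTC: 8:58 AM − 11:00 = 9:58 PM UTC on Nov 2.
Add 9 hours 55 minutes flight time → 7:53 AM UTC (Nov 3).
Kiritimati is UTC+14:00, so local arrival = 7:53 AM + 14:00 = 9:53 PM on Nov 3.
Layover = 1:53 AM − 9:53 PM (+1 day) = 4 hours.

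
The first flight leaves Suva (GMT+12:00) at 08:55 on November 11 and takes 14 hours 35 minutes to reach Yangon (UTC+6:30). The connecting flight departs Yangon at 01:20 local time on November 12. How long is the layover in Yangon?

7 hours 20 minutes

Convert departure to UTC: 08:55 − 12:00 = 20:55 UTC on Nov 10.
Add 14 hours and 35 minutes flight time → 11:30 UTC (Nov 11).
Yangon is UTC+6:30, so local arrival = 11:30 + 6:30 = 18:00 on Nov 11.
Layover = 01:20 − 18:00 (+1 day) = 7 hours 20 minutes.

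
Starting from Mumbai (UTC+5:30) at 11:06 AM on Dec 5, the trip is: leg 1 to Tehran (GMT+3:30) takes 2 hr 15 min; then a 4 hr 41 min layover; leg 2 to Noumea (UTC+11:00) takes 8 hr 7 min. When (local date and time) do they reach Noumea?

7:39 AM on Dec 6

Convert departure to UTC: 11:06 AM − 5:30 = 5:36 AM UTC on Dec 5.
Add 2 hours 15 minutes leg 1 → 7:51 AM UTC.
Add 4 hours 41 minutes layover in Tehran → 12:32 PM UTC.
Add 8 hours 7 minutes leg 2 → 8:39 PM UTC.
Noumea is UTC+11:00, so local arrival = 8:39 PM + 11:00 = 7:39 AM on Dec 6.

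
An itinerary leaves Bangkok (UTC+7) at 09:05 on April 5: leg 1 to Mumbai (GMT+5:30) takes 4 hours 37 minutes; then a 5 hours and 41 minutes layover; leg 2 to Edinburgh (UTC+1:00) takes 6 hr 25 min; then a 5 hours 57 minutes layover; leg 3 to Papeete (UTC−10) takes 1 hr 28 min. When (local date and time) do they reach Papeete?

Convert departure to UTC: 09:05 − 7:00 = 02:05 UTC on Apr 5.
Add 4 hours 37 minutes leg 1 → 06:42 UTC.
Add 5 hours and 41 minutes layover in Mumbai → 12:23 UTC.
Add 6 hours 25 minutes leg 2 → 18:48 UTC.
Add 5 hours and 57 minutes layover in Edinburgh → 00:45 UTC (Apr 6).
Add 1 hour and 28 minutes leg 3 → 02:13 UTC.
Papeete is UTC−10:00, so local arrival = 02:13 − 10:00 = 16:13 on Apr 5.

16:13 on April 5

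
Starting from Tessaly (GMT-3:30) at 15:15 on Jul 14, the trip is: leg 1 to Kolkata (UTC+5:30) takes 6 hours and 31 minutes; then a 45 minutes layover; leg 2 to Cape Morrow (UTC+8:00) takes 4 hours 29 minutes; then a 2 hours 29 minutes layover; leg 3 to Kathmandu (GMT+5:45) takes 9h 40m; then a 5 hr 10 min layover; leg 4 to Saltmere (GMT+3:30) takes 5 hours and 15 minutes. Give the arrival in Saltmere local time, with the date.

08:34 on July 16

Convert departure to UTC: 15:15 + 3:30 = 18:45 UTC on Jul 14.
Add 6 hours and 31 minutes leg 1 → 01:16 UTC (Jul 15).
Add 45 minutes layover in Kolkata → 02:01 UTC.
Add 4 hours and 29 minutes leg 2 → 06:30 UTC.
Add 2 hours and 29 minutes layover in Cape Morrow → 08:59 UTC.
Add 9 hours and 40 minutes leg 3 → 18:39 UTC.
Add 5 hours 10 minutes layover in Kathmandu → 23:49 UTC.
Add 5 hours and 15 minutes leg 4 → 05:04 UTC (Jul 16).
Saltmere is UTC+3:30, so local arrival = 05:04 + 3:30 = 08:34 on Jul 16.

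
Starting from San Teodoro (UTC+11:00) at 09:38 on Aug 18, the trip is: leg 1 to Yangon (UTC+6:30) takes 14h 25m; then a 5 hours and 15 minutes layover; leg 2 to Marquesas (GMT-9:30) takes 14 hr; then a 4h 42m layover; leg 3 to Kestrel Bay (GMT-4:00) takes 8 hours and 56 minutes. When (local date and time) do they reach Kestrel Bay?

17:56 on August 19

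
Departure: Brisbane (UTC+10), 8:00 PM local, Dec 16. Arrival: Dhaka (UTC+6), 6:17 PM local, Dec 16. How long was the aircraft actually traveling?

Departure in UTC: 8:00 PM − 10:00 = 10:00 AM on Dec 16.
Arrival in UTC: 6:17 PM − 6:00 = 12:17 PM on Dec 16.
Elapsed = 12:17 PM − 10:00 AM = 2 hours 17 minutes.

2 hours 17 minutes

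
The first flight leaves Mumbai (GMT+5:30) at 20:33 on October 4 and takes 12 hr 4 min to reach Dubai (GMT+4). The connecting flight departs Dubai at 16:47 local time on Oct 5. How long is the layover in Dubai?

9 hours 40 minutes

Convert departure to UTC: 20:33 − 5:30 = 15:03 UTC on Oct 4.
Add 12 hours and 4 minutes flight time → 03:07 UTC (Oct 5).
Dubai is UTC+4:00, so local arrival = 03:07 + 4:00 = 07:07 on Oct 5.
Layover = 16:47 − 07:07 = 9 hours 40 minutes.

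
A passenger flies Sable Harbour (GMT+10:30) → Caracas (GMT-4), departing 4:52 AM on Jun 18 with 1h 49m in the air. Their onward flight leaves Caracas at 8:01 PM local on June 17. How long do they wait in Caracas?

3 hours 50 minutes

Convert departure to UTC: 4:52 AM − 10:30 = 6:22 PM UTC on Jun 17.
Add 1 hour and 49 minutes flight time → 8:11 PM UTC.
Caracas is UTC−4:00, so local arrival = 8:11 PM − 4:00 = 4:11 PM on Jun 17.
Layover = 8:01 PM − 4:11 PM = 3 hours 50 minutes.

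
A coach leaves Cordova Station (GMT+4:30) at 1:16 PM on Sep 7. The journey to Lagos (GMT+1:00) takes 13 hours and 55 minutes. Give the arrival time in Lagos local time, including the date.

Lagos is 3:30 behind Cordova Station.
After 13 hours 55 minutes it is 3:11 AM (Sep 8) in Cordova Station.
Shift by the zone difference: 3:11 AM − 3:30 = 11:41 PM on Sep 7 in Lagos.

11:41 PM on September 7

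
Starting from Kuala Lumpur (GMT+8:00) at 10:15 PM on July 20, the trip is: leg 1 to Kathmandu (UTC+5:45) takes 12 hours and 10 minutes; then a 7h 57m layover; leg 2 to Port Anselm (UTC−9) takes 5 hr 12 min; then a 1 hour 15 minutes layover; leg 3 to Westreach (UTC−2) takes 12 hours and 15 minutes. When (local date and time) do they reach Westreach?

3:04 AM on Jul 22

Convert departure to UTC: 10:15 PM − 8:00 = 2:15 PM UTC on Jul 20.
Add 12 hours 10 minutes leg 1 → 2:25 AM UTC (Jul 21).
Add 7 hours 57 minutes layover in Kathmandu → 10:22 AM UTC.
Add 5 hours 12 minutes leg 2 → 3:34 PM UTC.
Add 1 hour and 15 minutes layover in Port Anselm → 4:49 PM UTC.
Add 12 hours 15 minutes leg 3 → 5:04 AM UTC (Jul 22).
Westreach is UTC−2:00, so local arrival = 5:04 AM − 2:00 = 3:04 AM on Jul 22.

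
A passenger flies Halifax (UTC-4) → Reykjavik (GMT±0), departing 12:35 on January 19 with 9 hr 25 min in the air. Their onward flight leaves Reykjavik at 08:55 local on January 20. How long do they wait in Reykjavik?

Convert departure to UTC: 12:35 + 4:00 = 16:35 UTC on Jan 19.
Add 9 hours and 25 minutes flight time → 02:00 UTC (Jan 20).
Reykjavik is UTC+0, so local arrival is the same: 02:00 on Jan 20.
Layover = 08:55 − 02:00 = 6 hours 55 minutes.

6 hours 55 minutes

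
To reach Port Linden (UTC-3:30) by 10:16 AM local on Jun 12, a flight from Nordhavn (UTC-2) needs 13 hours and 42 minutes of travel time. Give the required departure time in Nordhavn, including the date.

Target arrival in UTC: 10:16 AM + 3:30 = 1:46 PM on Jun 12.
Subtract 13 hours and 42 minutes → departure 12:04 AM UTC on Jun 12.
Nordhavn is UTC−2:00: 12:04 AM − 2:00 = 10:04 PM on Jun 11.

10:04 PM on Jun 11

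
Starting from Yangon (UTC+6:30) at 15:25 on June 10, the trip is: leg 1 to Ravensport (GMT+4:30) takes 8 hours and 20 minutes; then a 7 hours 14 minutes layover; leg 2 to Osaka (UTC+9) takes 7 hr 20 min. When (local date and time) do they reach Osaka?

Convert departure to UTC: 15:25 − 6:30 = 08:55 UTC on Jun 10.
Add 8 hours and 20 minutes leg 1 → 17:15 UTC.
Add 7 hours 14 minutes layover in Ravensport → 00:29 UTC (Jun 11).
Add 7 hours and 20 minutes leg 2 → 07:49 UTC.
Osaka is UTC+9:00, so local arrival = 07:49 + 9:00 = 16:49 on Jun 11.

16:49 on June 11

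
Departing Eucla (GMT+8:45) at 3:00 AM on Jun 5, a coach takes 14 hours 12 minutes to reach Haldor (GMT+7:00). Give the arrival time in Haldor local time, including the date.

3:27 PM on June 5

Haldor is 1:45 behind Eucla.
After 14 hours 12 minutes it is 5:12 PM in Eucla.
Shift by the zone difference: 5:12 PM − 1:45 = 3:27 PM on Jun 5 in Haldor.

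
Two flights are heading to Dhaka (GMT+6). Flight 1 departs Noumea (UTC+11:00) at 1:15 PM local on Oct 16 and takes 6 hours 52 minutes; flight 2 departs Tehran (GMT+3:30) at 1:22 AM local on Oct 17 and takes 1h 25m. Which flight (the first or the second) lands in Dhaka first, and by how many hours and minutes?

the first, by 14 hours 10 minutes

Flight 1 in UTC: 1:15 PM − 11:00 = 2:15 AM on Oct 16.
+6 hours 52 minutes → arrive 9:07 AM UTC on Oct 16.
Flight 2 in UTC: 1:22 AM − 3:30 = 9:52 PM on Oct 16.
+1 hour and 25 minutes → arrive 11:17 PM UTC on Oct 16.
Flight 1 lands earlier by 14 hours 10 minutes.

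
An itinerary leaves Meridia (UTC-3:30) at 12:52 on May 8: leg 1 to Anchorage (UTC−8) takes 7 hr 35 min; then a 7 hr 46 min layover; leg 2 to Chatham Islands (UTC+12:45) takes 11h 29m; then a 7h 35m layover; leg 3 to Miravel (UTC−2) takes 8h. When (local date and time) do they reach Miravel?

Convert departure to UTC: 12:52 + 3:30 = 16:22 UTC on May 8.
Add 7 hours 35 minutes leg 1 → 23:57 UTC.
Add 7 hours 46 minutes layover in Anchorage → 07:43 UTC (May 9).
Add 11 hours 29 minutes leg 2 → 19:12 UTC.
Add 7 hours and 35 minutes layover in Chatham Islands → 02:47 UTC (May 10).
Add 8 hours leg 3 → 10:47 UTC.
Miravel is UTC−2:00, so local arrival = 10:47 − 2:00 = 08:47 on May 10.

08:47 on May 10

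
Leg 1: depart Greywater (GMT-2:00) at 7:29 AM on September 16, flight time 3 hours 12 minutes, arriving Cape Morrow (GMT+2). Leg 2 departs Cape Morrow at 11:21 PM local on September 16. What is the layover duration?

Convert departure to UTC: 7:29 AM + 2:00 = 9:29 AM UTC on Sep 16.
Add 3 hours and 12 minutes flight time → 12:41 PM UTC.
Cape Morrow is UTC+2:00, so local arrival = 12:41 PM + 2:00 = 2:41 PM on Sep 16.
Layover = 11:21 PM − 2:41 PM = 8 hours 40 minutes.

8 hours 40 minutes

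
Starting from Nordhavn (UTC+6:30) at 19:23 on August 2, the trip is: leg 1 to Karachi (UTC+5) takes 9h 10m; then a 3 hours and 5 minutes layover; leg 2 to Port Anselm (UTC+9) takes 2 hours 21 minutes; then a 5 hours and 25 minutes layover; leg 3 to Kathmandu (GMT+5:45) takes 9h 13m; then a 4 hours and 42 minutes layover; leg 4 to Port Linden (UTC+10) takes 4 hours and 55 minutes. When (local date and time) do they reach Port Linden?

Convert departure to UTC: 19:23 − 6:30 = 12:53 UTC on Aug 2.
Add 9 hours 10 minutes leg 1 → 22:03 UTC.
Add 3 hours and 5 minutes layover in Karachi → 01:08 UTC (Aug 3).
Add 2 hours 21 minutes leg 2 → 03:29 UTC.
Add 5 hours and 25 minutes layover in Port Anselm → 08:54 UTC.
Add 9 hours and 13 minutes leg 3 → 18:07 UTC.
Add 4 hours 42 minutes layover in Kathmandu → 22:49 UTC.
Add 4 hours 55 minutes leg 4 → 03:44 UTC (Aug 4).
Port Linden is UTC+10:00, so local arrival = 03:44 + 10:00 = 13:44 on Aug 4.

13:44 on August 4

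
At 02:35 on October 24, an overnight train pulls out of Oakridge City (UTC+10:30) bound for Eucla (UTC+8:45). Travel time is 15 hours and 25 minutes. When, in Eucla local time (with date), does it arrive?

16:15 on October 24

Eucla is 1:45 behind Oakridge City.
After 15 hours and 25 minutes it is 18:00 in Oakridge City.
Shift by the zone difference: 18:00 − 1:45 = 16:15 on Oct 24 in Eucla.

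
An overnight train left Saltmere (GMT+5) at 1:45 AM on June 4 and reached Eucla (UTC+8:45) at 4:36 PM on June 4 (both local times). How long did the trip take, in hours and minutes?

Departure in UTC: 1:45 AM − 5:00 = 8:45 PM on Jun 3.
Arrival in UTC: 4:36 PM − 8:45 = 7:51 AM on Jun 4.
Elapsed = 7:51 AM − 8:45 PM (+1 day) = 11 hours 6 minutes.

11 hours 6 minutes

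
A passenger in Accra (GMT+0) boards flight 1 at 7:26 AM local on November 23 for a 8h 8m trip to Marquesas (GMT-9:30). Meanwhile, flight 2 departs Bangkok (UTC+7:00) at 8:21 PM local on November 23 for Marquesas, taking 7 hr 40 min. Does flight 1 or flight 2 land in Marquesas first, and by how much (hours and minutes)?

the first, by 5 hours 27 minutes

Flight 1 departs at 7:26 AM UTC (Nov 23).
+8 hours and 8 minutes → arrive 3:34 PM UTC on Nov 23.
Flight 2 in UTC: 8:21 PM − 7:00 = 1:21 PM on Nov 23.
+7 hours 40 minutes → arrive 9:01 PM UTC on Nov 23.
Flight 1 lands earlier by 5 hours 27 minutes.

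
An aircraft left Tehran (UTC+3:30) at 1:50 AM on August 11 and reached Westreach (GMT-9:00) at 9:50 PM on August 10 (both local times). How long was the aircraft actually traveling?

Westreach is 12:30 behind Tehran.
Clock-face elapsed time (ignoring zones) is −4 hours.
Actual elapsed = −4 hours + 12:30 = 8 hours 30 minutes.

8 hours 30 minutes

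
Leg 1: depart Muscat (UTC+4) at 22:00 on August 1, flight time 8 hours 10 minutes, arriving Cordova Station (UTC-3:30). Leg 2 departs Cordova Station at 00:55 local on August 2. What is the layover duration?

2 hours 15 minutes

Convert departure to UTC: 22:00 − 4:00 = 18:00 UTC on Aug 1.
Add 8 hours 10 minutes flight time → 02:10 UTC (Aug 2).
Cordova Station is UTC−3:30, so local arrival = 02:10 − 3:30 = 22:40 on Aug 1.
Layover = 00:55 − 22:40 (+1 day) = 2 hours 15 minutes.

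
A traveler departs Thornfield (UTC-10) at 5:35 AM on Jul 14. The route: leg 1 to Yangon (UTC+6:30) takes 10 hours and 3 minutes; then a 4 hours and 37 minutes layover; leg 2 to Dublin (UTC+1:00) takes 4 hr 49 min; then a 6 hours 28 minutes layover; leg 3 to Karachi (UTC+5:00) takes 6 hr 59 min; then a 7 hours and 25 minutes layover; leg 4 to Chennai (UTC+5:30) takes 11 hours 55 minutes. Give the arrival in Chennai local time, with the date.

1:21 AM on July 17

Convert departure to UTC: 5:35 AM + 10:00 = 3:35 PM UTC on Jul 14.
Add 10 hours and 3 minutes leg 1 → 1:38 AM UTC (Jul 15).
Add 4 hours and 37 minutes layover in Yangon → 6:15 AM UTC.
Add 4 hours 49 minutes leg 2 → 11:04 AM UTC.
Add 6 hours 28 minutes layover in Dublin → 5:32 PM UTC.
Add 6 hours 59 minutes leg 3 → 12:31 AM UTC (Jul 16).
Add 7 hours and 25 minutes layover in Karachi → 7:56 AM UTC.
Add 11 hours and 55 minutes leg 4 → 7:51 PM UTC.
Chennai is UTC+5:30, so local arrival = 7:51 PM + 5:30 = 1:21 AM on Jul 17.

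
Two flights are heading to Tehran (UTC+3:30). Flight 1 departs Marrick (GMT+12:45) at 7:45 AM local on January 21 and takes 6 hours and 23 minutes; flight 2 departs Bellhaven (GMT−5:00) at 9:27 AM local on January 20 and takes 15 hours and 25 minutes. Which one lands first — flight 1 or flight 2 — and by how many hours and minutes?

Flight 1 in UTC: 7:45 AM − 12:45 = 7:00 PM on Jan 20.
+6 hours and 23 minutes → arrive 1:23 AM UTC on Jan 21.
Flight 2 in UTC: 9:27 AM + 5:00 = 2:27 PM on Jan 20.
+15 hours 25 minutes → arrive 5:52 AM UTC on Jan 21.
Flight 1 lands earlier by 4 hours 29 minutes.

the first, by 4 hours 29 minutes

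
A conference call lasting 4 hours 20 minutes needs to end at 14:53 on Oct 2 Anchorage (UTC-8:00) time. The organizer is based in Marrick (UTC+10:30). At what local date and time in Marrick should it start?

05:03 on October 3

Target end time in UTC: 14:53 + 8:00 = 22:53 on Oct 2.
Subtract 4 hours and 20 minutes → start 18:33 UTC on Oct 2.
Marrick is UTC+10:30: 18:33 + 10:30 = 05:03 on Oct 3.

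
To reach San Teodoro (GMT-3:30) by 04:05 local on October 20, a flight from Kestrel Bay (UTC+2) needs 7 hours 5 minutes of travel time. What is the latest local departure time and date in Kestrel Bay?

Target arrival in UTC: 04:05 + 3:30 = 07:35 on Oct 20.
Subtract 7 hours and 5 minutes → departure 00:30 UTC on Oct 20.
Kestrel Bay is UTC+2:00: 00:30 + 2:00 = 02:30 on Oct 20.

02:30 on October 20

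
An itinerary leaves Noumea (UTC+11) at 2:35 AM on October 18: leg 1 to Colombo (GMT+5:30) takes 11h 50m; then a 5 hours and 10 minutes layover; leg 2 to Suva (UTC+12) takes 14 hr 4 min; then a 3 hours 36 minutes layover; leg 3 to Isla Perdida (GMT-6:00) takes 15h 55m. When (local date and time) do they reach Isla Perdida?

Convert departure to UTC: 2:35 AM − 11:00 = 3:35 PM UTC on Oct 17.
Add 11 hours 50 minutes leg 1 → 3:25 AM UTC (Oct 18).
Add 5 hours and 10 minutes layover in Colombo → 8:35 AM UTC.
Add 14 hours and 4 minutes leg 2 → 10:39 PM UTC.
Add 3 hours and 36 minutes layover in Suva → 2:15 AM UTC (Oct 19).
Add 15 hours 55 minutes leg 3 → 6:10 PM UTC.
Isla Perdida is UTC−6:00, so local arrival = 6:10 PM − 6:00 = 12:10 PM on Oct 19.

12:10 PM on Oct 19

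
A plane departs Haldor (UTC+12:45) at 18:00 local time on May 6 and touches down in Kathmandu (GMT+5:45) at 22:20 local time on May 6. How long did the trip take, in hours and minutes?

11 hours 20 minutes

Departure in UTC: 18:00 − 12:45 = 05:15 on May 6.
Arrival in UTC: 22:20 − 5:45 = 16:35 on May 6.
Elapsed = 16:35 − 05:15 = 11 hours 20 minutes.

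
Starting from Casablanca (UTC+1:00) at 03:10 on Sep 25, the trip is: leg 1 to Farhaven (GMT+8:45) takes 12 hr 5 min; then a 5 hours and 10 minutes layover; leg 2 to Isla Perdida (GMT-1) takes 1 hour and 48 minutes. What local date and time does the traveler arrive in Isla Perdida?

Convert departure to UTC: 03:10 − 1:00 = 02:10 UTC on Sep 25.
Add 12 hours and 5 minutes leg 1 → 14:15 UTC.
Add 5 hours and 10 minutes layover in Farhaven → 19:25 UTC.
Add 1 hour and 48 minutes leg 2 → 21:13 UTC.
Isla Perdida is UTC−1:00, so local arrival = 21:13 − 1:00 = 20:13 on Sep 25.

20:13 on September 25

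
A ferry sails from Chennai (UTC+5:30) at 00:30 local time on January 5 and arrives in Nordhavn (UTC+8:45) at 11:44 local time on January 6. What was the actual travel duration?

Nordhavn is 3:15 ahead of Chennai.
Clock-face elapsed time (ignoring zones) is 35 hours 14 minutes.
Actual elapsed = 35 hours 14 minutes − 3:15 = 31 hours 59 minutes.

31 hours 59 minutes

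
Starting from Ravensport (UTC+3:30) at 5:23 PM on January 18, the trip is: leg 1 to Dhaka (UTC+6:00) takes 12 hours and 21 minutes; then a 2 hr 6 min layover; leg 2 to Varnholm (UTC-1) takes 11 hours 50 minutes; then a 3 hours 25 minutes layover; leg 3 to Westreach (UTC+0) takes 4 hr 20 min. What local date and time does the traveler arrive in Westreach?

Convert departure to UTC: 5:23 PM − 3:30 = 1:53 PM UTC on Jan 18.
Add 12 hours and 21 minutes leg 1 → 2:14 AM UTC (Jan 19).
Add 2 hours 6 minutes layover in Dhaka → 4:20 AM UTC.
Add 11 hours and 50 minutes leg 2 → 4:10 PM UTC.
Add 3 hours 25 minutes layover in Varnholm → 7:35 PM UTC.
Add 4 hours and 20 minutes leg 3 → 11:55 PM UTC.
Westreach is UTC+0, so local arrival is the same: 11:55 PM on Jan 19.

11:55 PM on January 19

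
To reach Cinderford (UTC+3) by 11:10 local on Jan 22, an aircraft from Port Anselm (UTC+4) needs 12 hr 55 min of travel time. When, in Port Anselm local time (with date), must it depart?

23:15 on January 21

Target arrival in UTC: 11:10 − 3:00 = 08:10 on Jan 22.
Subtract 12 hours 55 minutes → departure 19:15 UTC on Jan 21.
Port Anselm is UTC+4:00: 19:15 + 4:00 = 23:15 on Jan 21.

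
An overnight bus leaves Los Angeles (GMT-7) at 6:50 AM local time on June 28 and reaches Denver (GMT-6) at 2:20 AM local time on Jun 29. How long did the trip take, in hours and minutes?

Departure in UTC: 6:50 AM + 7:00 = 1:50 PM on Jun 28.
Arrival in UTC: 2:20 AM + 6:00 = 8:20 AM on Jun 29.
Elapsed = 8:20 AM − 1:50 PM (+1 day) = 18 hours 30 minutes.

18 hours 30 minutes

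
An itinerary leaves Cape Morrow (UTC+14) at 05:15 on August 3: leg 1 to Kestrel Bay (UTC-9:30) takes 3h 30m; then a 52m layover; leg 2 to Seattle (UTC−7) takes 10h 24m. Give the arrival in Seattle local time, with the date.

Convert departure to UTC: 05:15 − 14:00 = 15:15 UTC on Aug 2.
Add 3 hours 30 minutes leg 1 → 18:45 UTC.
Add 52 minutes layover in Kestrel Bay → 19:37 UTC.
Add 10 hours and 24 minutes leg 2 → 06:01 UTC (Aug 3).
Seattle is UTC−7:00, so local arrival = 06:01 − 7:00 = 23:01 on Aug 2.

23:01 on Aug 2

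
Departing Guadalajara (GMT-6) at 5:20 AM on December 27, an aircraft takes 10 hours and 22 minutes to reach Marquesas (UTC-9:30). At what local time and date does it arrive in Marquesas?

12:12 PM on December 27

Marquesas is 3:30 behind Guadalajara.
After 10 hours 22 minutes it is 3:42 PM in Guadalajara.
Shift by the zone difference: 3:42 PM − 3:30 = 12:12 PM on Dec 27 in Marquesas.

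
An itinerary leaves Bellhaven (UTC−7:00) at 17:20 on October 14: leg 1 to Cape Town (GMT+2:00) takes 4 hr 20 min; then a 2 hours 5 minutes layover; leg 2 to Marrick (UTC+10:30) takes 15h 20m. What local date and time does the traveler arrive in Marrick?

08:35 on October 16

Convert departure to UTC: 17:20 + 7:00 = 00:20 UTC on Oct 15.
Add 4 hours 20 minutes leg 1 → 04:40 UTC.
Add 2 hours and 5 minutes layover in Cape Town → 06:45 UTC.
Add 15 hours 20 minutes leg 2 → 22:05 UTC.
Marrick is UTC+10:30, so local arrival = 22:05 + 10:30 = 08:35 on Oct 16.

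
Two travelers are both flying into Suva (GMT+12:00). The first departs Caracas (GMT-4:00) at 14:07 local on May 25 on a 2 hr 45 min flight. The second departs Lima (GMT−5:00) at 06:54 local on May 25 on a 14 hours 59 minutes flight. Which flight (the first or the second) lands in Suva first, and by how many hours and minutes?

the first, by 6 hours 1 minute

Flight 1 in UTC: 14:07 + 4:00 = 18:07 on May 25.
+2 hours and 45 minutes → arrive 20:52 UTC on May 25.
Flight 2 in UTC: 06:54 + 5:00 = 11:54 on May 25.
+14 hours and 59 minutes → arrive 02:53 UTC on May 26.
Flight 1 lands earlier by 6 hours 1 minute.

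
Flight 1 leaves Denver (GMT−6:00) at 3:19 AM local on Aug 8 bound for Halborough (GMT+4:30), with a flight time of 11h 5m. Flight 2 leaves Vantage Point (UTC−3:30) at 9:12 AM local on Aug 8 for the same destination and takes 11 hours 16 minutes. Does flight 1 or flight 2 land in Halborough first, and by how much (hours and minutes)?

the first, by 3 hours 34 minutes

Flight 1 in UTC: 3:19 AM + 6:00 = 9:19 AM on Aug 8.
+11 hours and 5 minutes → arrive 8:24 PM UTC on Aug 8.
Flight 2 in UTC: 9:12 AM + 3:30 = 12:42 PM on Aug 8.
+11 hours 16 minutes → arrive 11:58 PM UTC on Aug 8.
Flight 1 lands earlier by 3 hours 34 minutes.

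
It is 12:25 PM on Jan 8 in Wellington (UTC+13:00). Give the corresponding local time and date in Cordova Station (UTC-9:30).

1:55 PM on January 7

In UTC: 12:25 PM − 13:00 = 11:25 PM on Jan 7.
Cordova Station is UTC−9:30: 11:25 PM − 9:30 = 1:55 PM on Jan 7.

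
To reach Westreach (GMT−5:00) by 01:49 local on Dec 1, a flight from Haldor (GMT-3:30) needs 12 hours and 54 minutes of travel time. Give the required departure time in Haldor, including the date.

Target arrival in UTC: 01:49 + 5:00 = 06:49 on Dec 1.
Subtract 12 hours 54 minutes → departure 17:55 UTC on Nov 30.
Haldor is UTC−3:30: 17:55 − 3:30 = 14:25 on Nov 30.

14:25 on Nov 30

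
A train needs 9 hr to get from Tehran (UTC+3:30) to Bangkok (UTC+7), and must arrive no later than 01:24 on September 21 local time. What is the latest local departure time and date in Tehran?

12:54 on September 20

Target arrival in UTC: 01:24 − 7:00 = 18:24 on Sep 20.
Subtract 9 hours → departure 09:24 UTC on Sep 20.
Tehran is UTC+3:30: 09:24 + 3:30 = 12:54 on Sep 20.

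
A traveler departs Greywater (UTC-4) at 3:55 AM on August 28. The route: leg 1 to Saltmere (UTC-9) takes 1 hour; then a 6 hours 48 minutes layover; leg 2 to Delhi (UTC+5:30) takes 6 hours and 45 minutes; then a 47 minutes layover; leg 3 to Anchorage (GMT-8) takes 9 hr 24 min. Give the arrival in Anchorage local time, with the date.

12:39 AM on August 29

Convert departure to UTC: 3:55 AM + 4:00 = 7:55 AM UTC on Aug 28.
Add 1 hour leg 1 → 8:55 AM UTC.
Add 6 hours and 48 minutes layover in Saltmere → 3:43 PM UTC.
Add 6 hours 45 minutes leg 2 → 10:28 PM UTC.
Add 47 minutes layover in Delhi → 11:15 PM UTC.
Add 9 hours 24 minutes leg 3 → 8:39 AM UTC (Aug 29).
Anchorage is UTC−8:00, so local arrival = 8:39 AM − 8:00 = 12:39 AM on Aug 29.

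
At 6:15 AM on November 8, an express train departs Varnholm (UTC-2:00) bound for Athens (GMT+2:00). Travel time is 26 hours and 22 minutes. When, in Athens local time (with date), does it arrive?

Convert departure to UTC: 6:15 AM + 2:00 = 8:15 AM UTC on Nov 8.
Add 26 hours and 22 minutes travel time → 10:37 AM UTC (Nov 9).
Athens is UTC+2:00, so local arrival = 10:37 AM + 2:00 = 12:37 PM on Nov 9.

12:37 PM on November 9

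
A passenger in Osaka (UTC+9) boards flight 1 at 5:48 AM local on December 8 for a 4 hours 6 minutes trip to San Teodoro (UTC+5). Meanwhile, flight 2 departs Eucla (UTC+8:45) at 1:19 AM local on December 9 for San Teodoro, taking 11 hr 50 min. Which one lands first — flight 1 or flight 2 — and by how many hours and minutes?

Flight 1 in UTC: 5:48 AM − 9:00 = 8:48 PM on Dec 7.
+4 hours 6 minutes → arrive 12:54 AM UTC on Dec 8.
Flight 2 in UTC: 1:19 AM − 8:45 = 4:34 PM on Dec 8.
+11 hours and 50 minutes → arrive 4:24 AM UTC on Dec 9.
Flight 1 lands earlier by 27 hours 30 minutes.

the first, by 27 hours 30 minutes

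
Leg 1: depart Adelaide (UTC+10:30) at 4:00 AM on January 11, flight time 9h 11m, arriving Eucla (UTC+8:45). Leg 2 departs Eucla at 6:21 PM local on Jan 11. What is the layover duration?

Convert departure to UTC: 4:00 AM − 10:30 = 5:30 PM UTC on Jan 10.
Add 9 hours and 11 minutes flight time → 2:41 AM UTC (Jan 11).
Eucla is UTC+8:45, so local arrival = 2:41 AM + 8:45 = 11:26 AM on Jan 11.
Layover = 6:21 PM − 11:26 AM = 6 hours 55 minutes.

6 hours 55 minutes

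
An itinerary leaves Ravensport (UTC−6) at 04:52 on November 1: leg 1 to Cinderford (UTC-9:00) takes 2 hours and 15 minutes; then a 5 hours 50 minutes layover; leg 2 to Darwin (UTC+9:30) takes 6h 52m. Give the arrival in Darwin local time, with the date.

Convert departure to UTC: 04:52 + 6:00 = 10:52 UTC on Nov 1.
Add 2 hours 15 minutes leg 1 → 13:07 UTC.
Add 5 hours 50 minutes layover in Cinderford → 18:57 UTC.
Add 6 hours 52 minutes leg 2 → 01:49 UTC (Nov 2).
Darwin is UTC+9:30, so local arrival = 01:49 + 9:30 = 11:19 on Nov 2.

11:19 on November 2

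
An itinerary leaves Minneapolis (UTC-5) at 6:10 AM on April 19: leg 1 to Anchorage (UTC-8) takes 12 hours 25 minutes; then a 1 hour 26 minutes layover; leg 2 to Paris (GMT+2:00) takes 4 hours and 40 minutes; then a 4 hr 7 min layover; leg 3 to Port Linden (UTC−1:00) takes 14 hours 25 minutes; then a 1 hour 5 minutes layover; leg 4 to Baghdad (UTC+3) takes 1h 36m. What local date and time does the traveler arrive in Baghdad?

5:54 AM on Apr 21

Convert departure to UTC: 6:10 AM + 5:00 = 11:10 AM UTC on Apr 19.
Add 12 hours and 25 minutes leg 1 → 11:35 PM UTC.
Add 1 hour 26 minutes layover in Anchorage → 1:01 AM UTC (Apr 20).
Add 4 hours and 40 minutes leg 2 → 5:41 AM UTC.
Add 4 hours and 7 minutes layover in Paris → 9:48 AM UTC.
Add 14 hours 25 minutes leg 3 → 12:13 AM UTC (Apr 21).
Add 1 hour 5 minutes layover in Port Linden → 1:18 AM UTC.
Add 1 hour 36 minutes leg 4 → 2:54 AM UTC.
Baghdad is UTC+3:00, so local arrival = 2:54 AM + 3:00 = 5:54 AM on Apr 21.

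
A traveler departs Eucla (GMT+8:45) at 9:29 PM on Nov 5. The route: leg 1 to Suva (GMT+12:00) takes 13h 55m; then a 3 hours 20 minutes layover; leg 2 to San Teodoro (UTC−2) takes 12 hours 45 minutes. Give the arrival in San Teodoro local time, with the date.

4:44 PM on November 6

Convert departure to UTC: 9:29 PM − 8:45 = 12:44 PM UTC on Nov 5.
Add 13 hours and 55 minutes leg 1 → 2:39 AM UTC (Nov 6).
Add 3 hours and 20 minutes layover in Suva → 5:59 AM UTC.
Add 12 hours 45 minutes leg 2 → 6:44 PM UTC.
San Teodoro is UTC−2:00, so local arrival = 6:44 PM − 2:00 = 4:44 PM on Nov 6.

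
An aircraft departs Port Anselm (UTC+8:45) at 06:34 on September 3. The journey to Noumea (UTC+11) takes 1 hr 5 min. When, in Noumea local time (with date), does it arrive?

09:54 on September 3

Convert departure to UTC: 06:34 − 8:45 = 21:49 UTC on Sep 2.
Add 1 hour and 5 minutes travel time → 22:54 UTC.
Noumea is UTC+11:00, so local arrival = 22:54 + 11:00 = 09:54 on Sep 3.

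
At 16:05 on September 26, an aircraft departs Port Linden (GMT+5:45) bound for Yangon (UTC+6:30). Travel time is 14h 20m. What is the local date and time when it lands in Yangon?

Convert departure to UTC: 16:05 − 5:45 = 10:20 UTC on Sep 26.
Add 14 hours 20 minutes travel time → 00:40 UTC (Sep 27).
Yangon is UTC+6:30, so local arrival = 00:40 + 6:30 = 07:10 on Sep 27.

07:10 on Sep 27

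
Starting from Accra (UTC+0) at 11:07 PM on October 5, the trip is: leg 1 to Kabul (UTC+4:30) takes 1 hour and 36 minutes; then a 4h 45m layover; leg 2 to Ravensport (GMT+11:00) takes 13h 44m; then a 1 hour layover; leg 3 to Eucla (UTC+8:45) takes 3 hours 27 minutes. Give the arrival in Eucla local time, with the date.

8:24 AM on October 7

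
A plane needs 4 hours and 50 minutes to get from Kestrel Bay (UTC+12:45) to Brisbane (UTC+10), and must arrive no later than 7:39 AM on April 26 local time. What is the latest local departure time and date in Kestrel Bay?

5:34 AM on April 26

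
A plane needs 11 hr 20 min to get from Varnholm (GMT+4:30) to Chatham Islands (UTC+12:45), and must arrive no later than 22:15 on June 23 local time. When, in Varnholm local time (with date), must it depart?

Target arrival in UTC: 22:15 − 12:45 = 09:30 on Jun 23.
Subtract 11 hours and 20 minutes → departure 22:10 UTC on Jun 22.
Varnholm is UTC+4:30: 22:10 + 4:30 = 02:40 on Jun 23.

02:40 on Jun 23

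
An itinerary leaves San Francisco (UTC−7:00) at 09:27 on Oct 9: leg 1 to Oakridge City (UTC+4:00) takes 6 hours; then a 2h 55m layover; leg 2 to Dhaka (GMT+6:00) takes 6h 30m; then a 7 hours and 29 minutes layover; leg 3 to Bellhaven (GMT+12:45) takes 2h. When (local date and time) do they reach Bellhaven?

Convert departure to UTC: 09:27 + 7:00 = 16:27 UTC on Oct 9.
Add 6 hours leg 1 → 22:27 UTC.
Add 2 hours and 55 minutes layover in Oakridge City → 01:22 UTC (Oct 10).
Add 6 hours and 30 minutes leg 2 → 07:52 UTC.
Add 7 hours and 29 minutes layover in Dhaka → 15:21 UTC.
Add 2 hours leg 3 → 17:21 UTC.
Bellhaven is UTC+12:45, so local arrival = 17:21 + 12:45 = 06:06 on Oct 11.

06:06 on October 11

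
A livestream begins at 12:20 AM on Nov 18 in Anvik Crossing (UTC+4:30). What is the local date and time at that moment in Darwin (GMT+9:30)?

5:20 AM on November 18

Darwin is 5:00 ahead of Anvik Crossing.
Shift by the zone difference: 12:20 AM + 5:00 = 5:20 AM on Nov 18 in Darwin.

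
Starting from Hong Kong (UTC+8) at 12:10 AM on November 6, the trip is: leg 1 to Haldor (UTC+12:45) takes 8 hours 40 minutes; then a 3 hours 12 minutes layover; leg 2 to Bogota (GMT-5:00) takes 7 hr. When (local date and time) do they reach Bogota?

Convert departure to UTC: 12:10 AM − 8:00 = 4:10 PM UTC on Nov 5.
Add 8 hours and 40 minutes leg 1 → 12:50 AM UTC (Nov 6).
Add 3 hours and 12 minutes layover in Haldor → 4:02 AM UTC.
Add 7 hours leg 2 → 11:02 AM UTC.
Bogota is UTC−5:00, so local arrival = 11:02 AM − 5:00 = 6:02 AM on Nov 6.

6:02 AM on Nov 6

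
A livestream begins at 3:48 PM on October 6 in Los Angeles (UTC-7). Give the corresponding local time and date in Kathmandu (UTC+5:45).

4:33 AM on October 7

In UTC: 3:48 PM + 7:00 = 10:48 PM on Oct 6.
Kathmandu is UTC+5:45: 10:48 PM + 5:45 = 4:33 AM on Oct 7.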